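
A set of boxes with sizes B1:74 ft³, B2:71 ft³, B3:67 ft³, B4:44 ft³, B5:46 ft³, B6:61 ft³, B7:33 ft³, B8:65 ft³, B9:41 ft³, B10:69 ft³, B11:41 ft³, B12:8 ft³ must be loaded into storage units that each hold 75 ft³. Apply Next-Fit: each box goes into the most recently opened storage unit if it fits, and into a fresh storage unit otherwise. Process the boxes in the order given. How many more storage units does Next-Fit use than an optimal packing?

1

Next-Fit: [74] [71] [67] [44] [46] [61] [33] [65] [41] [69] [41,8] → 11 storage units.
10 boxes exceed 37.5 ft³ (half the capacity), and no two of those can share a storage unit, so at least 10 storage units are needed.
An optimal packing achieves that bound: [74] [71] [69] [67,8] [65] [61] [46] [44] [41,33] [41] → 10 storage units.
Excess: 11 − 10 = 1.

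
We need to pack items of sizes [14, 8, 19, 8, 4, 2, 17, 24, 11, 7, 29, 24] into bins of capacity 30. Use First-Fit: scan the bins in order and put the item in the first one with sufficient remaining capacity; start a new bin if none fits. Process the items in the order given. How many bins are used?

Put 14 in bin 1; 16 remain.
Put 8 in bin 1; 8 remain.
Put 19 in bin 2; 11 remain.
Put 8 in bin 1; 0 remain.
Put 4 in bin 2; 7 remain.
Put 2 in bin 2; 5 remain.
Put 17 in bin 3; 13 remain.
Put 24 in bin 4; 6 remain.
Put 11 in bin 3; 2 remain.
Put 7 in bin 5; 23 remain.
Put 29 in bin 6; 1 remain.
Put 24 in bin 7; 6 remain.
Final bins: [14,8,8] [19,4,2] [17,11] [24] [7] [29] [24].

7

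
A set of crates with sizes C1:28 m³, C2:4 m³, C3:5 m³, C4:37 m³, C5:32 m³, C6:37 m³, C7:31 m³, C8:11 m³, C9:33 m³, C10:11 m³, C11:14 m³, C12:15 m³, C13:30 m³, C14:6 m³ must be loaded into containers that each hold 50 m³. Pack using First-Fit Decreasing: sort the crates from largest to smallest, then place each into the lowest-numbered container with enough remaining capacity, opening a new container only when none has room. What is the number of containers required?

7 containers

Sorted descending: 37, 37, 33, 32, 31, 30, 28, 15, 14, 11, 11, 6, 5, 4.
37 m³ → container 1 (remaining 13 m³)
37 m³ → container 2 (remaining 13 m³)
33 m³ → container 3 (remaining 17 m³)
32 m³ → container 4 (remaining 18 m³)
31 m³ → container 5 (remaining 19 m³)
30 m³ → container 6 (remaining 20 m³)
28 m³ → container 7 (remaining 22 m³)
15 m³ → container 3 (remaining 2 m³)
14 m³ → container 4 (remaining 4 m³)
11 m³ → container 1 (remaining 2 m³)
11 m³ → container 2 (remaining 2 m³)
6 m³ → container 5 (remaining 13 m³)
5 m³ → container 5 (remaining 8 m³)
4 m³ → container 4 (remaining 0 m³)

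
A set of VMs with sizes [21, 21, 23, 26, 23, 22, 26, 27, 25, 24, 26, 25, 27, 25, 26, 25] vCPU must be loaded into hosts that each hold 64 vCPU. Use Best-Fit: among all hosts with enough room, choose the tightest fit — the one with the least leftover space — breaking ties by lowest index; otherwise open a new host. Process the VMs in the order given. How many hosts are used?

host 1: place 21 vCPU, 43 vCPU left
host 1: place 21 vCPU, 22 vCPU left
host 2: place 23 vCPU, 41 vCPU left
host 2: place 26 vCPU, 15 vCPU left
host 3: place 23 vCPU, 41 vCPU left
host 1: place 22 vCPU, 0 vCPU left
host 3: place 26 vCPU, 15 vCPU left
host 4: place 27 vCPU, 37 vCPU left
host 4: place 25 vCPU, 12 vCPU left
host 5: place 24 vCPU, 40 vCPU left
host 5: place 26 vCPU, 14 vCPU left
host 6: place 25 vCPU, 39 vCPU left
host 6: place 27 vCPU, 12 vCPU left
host 7: place 25 vCPU, 39 vCPU left
host 7: place 26 vCPU, 13 vCPU left
host 8: place 25 vCPU, 39 vCPU left
Final hosts: [21,21,22] [23,26] [23,26] [27,25] [24,26] [25,27] [25,26] [25].

8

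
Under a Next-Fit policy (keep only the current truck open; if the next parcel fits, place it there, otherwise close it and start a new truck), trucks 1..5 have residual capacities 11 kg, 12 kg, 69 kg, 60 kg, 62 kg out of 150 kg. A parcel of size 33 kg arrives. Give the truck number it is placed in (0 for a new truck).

Next-Fit only looks at truck 5, which has 62 kg free.
33 kg fits there.

5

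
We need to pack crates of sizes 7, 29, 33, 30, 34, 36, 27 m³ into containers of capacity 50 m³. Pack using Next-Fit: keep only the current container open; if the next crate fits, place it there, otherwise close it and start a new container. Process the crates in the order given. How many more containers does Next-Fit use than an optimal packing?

0

Next-Fit: [7,29] [33] [30] [34] [36] [27] → 6 containers.
6 crates exceed 25 m³ (half the capacity), and no two of those can share a container, so at least 6 containers are needed.
So 6 is already optimal.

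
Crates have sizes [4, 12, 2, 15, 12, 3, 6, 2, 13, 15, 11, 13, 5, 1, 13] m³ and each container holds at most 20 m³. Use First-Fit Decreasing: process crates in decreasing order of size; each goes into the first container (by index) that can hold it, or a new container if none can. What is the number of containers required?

8

Sorted descending: 15, 15, 13, 13, 13, 12, 12, 11, 6, 5, 4, 3, 2, 2, 1.
Put 15 m³ in container 1; 5 m³ remain.
Put 15 m³ in container 2; 5 m³ remain.
Put 13 m³ in container 3; 7 m³ remain.
Put 13 m³ in container 4; 7 m³ remain.
Put 13 m³ in container 5; 7 m³ remain.
Put 12 m³ in container 6; 8 m³ remain.
Put 12 m³ in container 7; 8 m³ remain.
Put 11 m³ in container 8; 9 m³ remain.
Put 6 m³ in container 3; 1 m³ remain.
Put 5 m³ in container 1; 0 m³ remain.
Put 4 m³ in container 2; 1 m³ remain.
Put 3 m³ in container 4; 4 m³ remain.
Put 2 m³ in container 4; 2 m³ remain.
Put 2 m³ in container 4; 0 m³ remain.
Put 1 m³ in container 2; 0 m³ remain.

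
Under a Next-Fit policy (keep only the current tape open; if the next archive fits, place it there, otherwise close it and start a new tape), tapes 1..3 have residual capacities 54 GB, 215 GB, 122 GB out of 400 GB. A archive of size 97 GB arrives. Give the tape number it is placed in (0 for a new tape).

Next-Fit only looks at tape 3, which has 122 GB free.
97 GB fits there.

3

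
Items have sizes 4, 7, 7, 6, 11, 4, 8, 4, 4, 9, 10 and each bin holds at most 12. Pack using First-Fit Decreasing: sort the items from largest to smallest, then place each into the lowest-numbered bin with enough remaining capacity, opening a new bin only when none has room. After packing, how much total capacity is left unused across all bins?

Sorted descending: 11, 10, 9, 8, 7, 7, 6, 4, 4, 4, 4.
11 → bin 1 (remaining 1)
10 → bin 2 (remaining 2)
9 → bin 3 (remaining 3)
8 → bin 4 (remaining 4)
7 → bin 5 (remaining 5)
7 → bin 6 (remaining 5)
6 → bin 7 (remaining 6)
4 → bin 4 (remaining 0)
4 → bin 5 (remaining 1)
4 → bin 6 (remaining 1)
4 → bin 7 (remaining 2)
7 bins × 12 = 84; used 74; unused 10.

10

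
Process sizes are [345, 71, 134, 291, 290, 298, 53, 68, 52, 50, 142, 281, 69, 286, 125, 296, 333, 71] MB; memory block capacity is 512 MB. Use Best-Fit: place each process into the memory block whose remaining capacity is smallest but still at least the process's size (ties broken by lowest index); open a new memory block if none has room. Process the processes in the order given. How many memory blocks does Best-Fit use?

8

345 MB → memory block 1 (remaining 167 MB)
71 MB → memory block 1 (remaining 96 MB)
134 MB → memory block 2 (remaining 378 MB)
291 MB → memory block 2 (remaining 87 MB)
290 MB → memory block 3 (remaining 222 MB)
298 MB → memory block 4 (remaining 214 MB)
53 MB → memory block 2 (remaining 34 MB)
68 MB → memory block 1 (remaining 28 MB)
52 MB → memory block 4 (remaining 162 MB)
50 MB → memory block 4 (remaining 112 MB)
142 MB → memory block 3 (remaining 80 MB)
281 MB → memory block 5 (remaining 231 MB)
69 MB → memory block 3 (remaining 11 MB)
286 MB → memory block 6 (remaining 226 MB)
125 MB → memory block 6 (remaining 101 MB)
296 MB → memory block 7 (remaining 216 MB)
333 MB → memory block 8 (remaining 179 MB)
71 MB → memory block 6 (remaining 30 MB)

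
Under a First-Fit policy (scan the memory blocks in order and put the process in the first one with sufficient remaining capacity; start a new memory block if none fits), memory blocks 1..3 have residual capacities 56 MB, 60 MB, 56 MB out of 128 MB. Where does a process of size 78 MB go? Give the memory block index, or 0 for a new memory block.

No memory block has ≥ 78 MB free, so a new memory block is opened.

0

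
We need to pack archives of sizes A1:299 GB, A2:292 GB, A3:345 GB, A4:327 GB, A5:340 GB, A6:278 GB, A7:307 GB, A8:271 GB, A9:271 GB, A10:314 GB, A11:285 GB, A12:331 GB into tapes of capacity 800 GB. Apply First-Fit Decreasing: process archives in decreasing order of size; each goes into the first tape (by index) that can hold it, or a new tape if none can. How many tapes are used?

Sorted descending: 345, 340, 331, 327, 314, 307, 299, 292, 285, 278, 271, 271.
345 GB → tape 1 (remaining 455 GB)
340 GB → tape 1 (remaining 115 GB)
331 GB → tape 2 (remaining 469 GB)
327 GB → tape 2 (remaining 142 GB)
314 GB → tape 3 (remaining 486 GB)
307 GB → tape 3 (remaining 179 GB)
299 GB → tape 4 (remaining 501 GB)
292 GB → tape 4 (remaining 209 GB)
285 GB → tape 5 (remaining 515 GB)
278 GB → tape 5 (remaining 237 GB)
271 GB → tape 6 (remaining 529 GB)
271 GB → tape 6 (remaining 258 GB)

6 tapes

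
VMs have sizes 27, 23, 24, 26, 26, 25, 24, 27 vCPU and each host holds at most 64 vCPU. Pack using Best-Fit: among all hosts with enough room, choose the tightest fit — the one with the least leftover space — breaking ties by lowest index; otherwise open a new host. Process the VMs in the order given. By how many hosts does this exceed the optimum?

Best-Fit: [27,23] [24,26] [26,25] [24,27] → 4 hosts.
Total size 202 vCPU; any packing needs at least ⌈202/64⌉ = 4 hosts.
So 4 is already optimal.

0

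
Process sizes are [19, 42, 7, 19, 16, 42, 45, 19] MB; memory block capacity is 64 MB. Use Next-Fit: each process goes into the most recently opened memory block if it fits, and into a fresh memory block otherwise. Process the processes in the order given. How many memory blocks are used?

memory block 1: place 19 MB, 45 MB left
memory block 1: place 42 MB, 3 MB left
memory block 2: place 7 MB, 57 MB left
memory block 2: place 19 MB, 38 MB left
memory block 2: place 16 MB, 22 MB left
memory block 3: place 42 MB, 22 MB left
memory block 4: place 45 MB, 19 MB left
memory block 4: place 19 MB, 0 MB left

4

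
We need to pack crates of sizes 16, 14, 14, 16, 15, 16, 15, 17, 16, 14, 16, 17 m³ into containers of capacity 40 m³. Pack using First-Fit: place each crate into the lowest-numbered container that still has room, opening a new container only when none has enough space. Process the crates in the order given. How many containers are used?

6

container 1: place 16 m³, 24 m³ left
container 1: place 14 m³, 10 m³ left
container 2: place 14 m³, 26 m³ left
container 2: place 16 m³, 10 m³ left
container 3: place 15 m³, 25 m³ left
container 3: place 16 m³, 9 m³ left
container 4: place 15 m³, 25 m³ left
container 4: place 17 m³, 8 m³ left
container 5: place 16 m³, 24 m³ left
container 5: place 14 m³, 10 m³ left
container 6: place 16 m³, 24 m³ left
container 6: place 17 m³, 7 m³ left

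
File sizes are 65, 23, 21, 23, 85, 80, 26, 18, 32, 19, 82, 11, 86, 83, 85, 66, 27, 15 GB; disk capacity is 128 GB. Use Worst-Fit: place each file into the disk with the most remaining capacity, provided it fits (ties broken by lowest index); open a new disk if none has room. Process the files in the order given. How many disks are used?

8 disks

disk 1: place 65 GB, 63 GB left
disk 1: place 23 GB, 40 GB left
disk 1: place 21 GB, 19 GB left
disk 2: place 23 GB, 105 GB left
disk 2: place 85 GB, 20 GB left
disk 3: place 80 GB, 48 GB left
disk 3: place 26 GB, 22 GB left
disk 3: place 18 GB, 4 GB left
disk 4: place 32 GB, 96 GB left
disk 4: place 19 GB, 77 GB left
disk 5: place 82 GB, 46 GB left
disk 4: place 11 GB, 66 GB left
disk 6: place 86 GB, 42 GB left
disk 7: place 83 GB, 45 GB left
disk 8: place 85 GB, 43 GB left
disk 4: place 66 GB, 0 GB left
disk 5: place 27 GB, 19 GB left
disk 7: place 15 GB, 30 GB left
Final disks: [65,23,21] [23,85] [80,26,18] [32,19,11,66] [82,27] [86] [83,15] [85].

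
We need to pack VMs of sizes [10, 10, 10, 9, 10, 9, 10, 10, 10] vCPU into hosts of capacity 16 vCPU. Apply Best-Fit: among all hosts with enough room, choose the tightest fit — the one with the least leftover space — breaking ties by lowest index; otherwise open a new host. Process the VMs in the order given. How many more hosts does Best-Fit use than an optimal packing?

0

Best-Fit: [10] [10] [10] [9] [10] [9] [10] [10] [10] → 9 hosts.
9 VMs exceed 8 vCPU (half the capacity), and no two of those can share a host, so at least 9 hosts are needed.
So 9 is already optimal.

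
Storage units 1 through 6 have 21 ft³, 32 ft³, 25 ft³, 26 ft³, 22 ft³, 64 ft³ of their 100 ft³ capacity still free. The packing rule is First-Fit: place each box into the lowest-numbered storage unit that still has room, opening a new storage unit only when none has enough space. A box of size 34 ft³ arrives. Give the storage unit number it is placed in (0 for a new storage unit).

Storage units with room: storage unit 6 (64 ft³).
The first with room is storage unit 6.

6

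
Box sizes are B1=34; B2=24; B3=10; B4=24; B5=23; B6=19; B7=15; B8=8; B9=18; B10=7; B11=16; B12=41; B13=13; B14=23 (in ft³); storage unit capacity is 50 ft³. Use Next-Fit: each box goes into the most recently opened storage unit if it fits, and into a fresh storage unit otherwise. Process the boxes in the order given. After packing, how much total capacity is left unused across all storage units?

75

Put B1 (34 ft³) in storage unit 1; 16 ft³ remain.
Put B2 (24 ft³) in storage unit 2; 26 ft³ remain.
Put B3 (10 ft³) in storage unit 2; 16 ft³ remain.
Put B4 (24 ft³) in storage unit 3; 26 ft³ remain.
Put B5 (23 ft³) in storage unit 3; 3 ft³ remain.
Put B6 (19 ft³) in storage unit 4; 31 ft³ remain.
Put B7 (15 ft³) in storage unit 4; 16 ft³ remain.
Put B8 (8 ft³) in storage unit 4; 8 ft³ remain.
Put B9 (18 ft³) in storage unit 5; 32 ft³ remain.
Put B10 (7 ft³) in storage unit 5; 25 ft³ remain.
Put B11 (16 ft³) in storage unit 5; 9 ft³ remain.
Put B12 (41 ft³) in storage unit 6; 9 ft³ remain.
Put B13 (13 ft³) in storage unit 7; 37 ft³ remain.
Put B14 (23 ft³) in storage unit 7; 14 ft³ remain.
7 storage units × 50 ft³ = 350 ft³; used 275 ft³; unused 75 ft³.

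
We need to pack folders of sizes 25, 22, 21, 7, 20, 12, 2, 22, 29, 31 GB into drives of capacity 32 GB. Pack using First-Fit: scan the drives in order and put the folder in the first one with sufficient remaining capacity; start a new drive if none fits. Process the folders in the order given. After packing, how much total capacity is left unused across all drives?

drive 1: place 25 GB, 7 GB left
drive 2: place 22 GB, 10 GB left
drive 3: place 21 GB, 11 GB left
drive 1: place 7 GB, 0 GB left
drive 4: place 20 GB, 12 GB left
drive 4: place 12 GB, 0 GB left
drive 2: place 2 GB, 8 GB left
drive 5: place 22 GB, 10 GB left
drive 6: place 29 GB, 3 GB left
drive 7: place 31 GB, 1 GB left
7 drives × 32 GB = 224 GB; used 191 GB; unused 33 GB.

33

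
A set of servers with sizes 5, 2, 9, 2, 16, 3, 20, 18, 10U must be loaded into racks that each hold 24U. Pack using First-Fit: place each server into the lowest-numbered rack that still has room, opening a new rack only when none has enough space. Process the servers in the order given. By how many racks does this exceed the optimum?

First-Fit: [5,2,9,2,3] [16] [20] [18] [10] → 5 racks.
Total size 85U; any packing needs at least ⌈85/24⌉ = 4 racks.
An optimal packing achieves that bound: [20,3] [18,5] [16,2,2] [10,9] → 4 racks.
Excess: 5 − 4 = 1.

1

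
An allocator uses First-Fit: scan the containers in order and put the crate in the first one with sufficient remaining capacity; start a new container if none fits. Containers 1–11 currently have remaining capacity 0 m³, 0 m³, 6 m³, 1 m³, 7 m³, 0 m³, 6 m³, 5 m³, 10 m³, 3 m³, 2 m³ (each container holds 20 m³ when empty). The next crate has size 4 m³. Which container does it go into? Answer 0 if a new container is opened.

3

Containers with room: container 3 (6 m³), container 5 (7 m³), container 7 (6 m³), container 8 (5 m³), container 9 (10 m³).
The first with room is container 3.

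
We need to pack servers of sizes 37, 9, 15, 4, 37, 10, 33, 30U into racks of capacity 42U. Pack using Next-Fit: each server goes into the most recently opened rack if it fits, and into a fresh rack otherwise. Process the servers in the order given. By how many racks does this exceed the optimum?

1

Next-Fit: [37] [9,15,4] [37] [10] [33] [30] → 6 racks.
Total size 175U; any packing needs at least ⌈175/42⌉ = 5 racks.
An optimal packing achieves that bound: [37,4] [37] [33,9] [30,10] [15] → 5 racks.
Excess: 6 − 5 = 1.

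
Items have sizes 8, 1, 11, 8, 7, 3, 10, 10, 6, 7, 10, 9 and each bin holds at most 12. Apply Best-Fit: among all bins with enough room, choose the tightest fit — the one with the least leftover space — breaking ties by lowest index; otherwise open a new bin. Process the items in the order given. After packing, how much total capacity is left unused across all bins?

Put 8 in bin 1; 4 remain.
Put 1 in bin 1; 3 remain.
Put 11 in bin 2; 1 remain.
Put 8 in bin 3; 4 remain.
Put 7 in bin 4; 5 remain.
Put 3 in bin 1; 0 remain.
Put 10 in bin 5; 2 remain.
Put 10 in bin 6; 2 remain.
Put 6 in bin 7; 6 remain.
Put 7 in bin 8; 5 remain.
Put 10 in bin 9; 2 remain.
Put 9 in bin 10; 3 remain.
10 bins × 12 = 120; used 90; unused 30.

30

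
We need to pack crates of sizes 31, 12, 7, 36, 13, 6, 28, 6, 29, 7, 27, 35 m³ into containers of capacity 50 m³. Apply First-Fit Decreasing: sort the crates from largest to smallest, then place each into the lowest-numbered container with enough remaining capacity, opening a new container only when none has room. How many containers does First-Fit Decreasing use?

6

Sorted descending: 36, 35, 31, 29, 28, 27, 13, 12, 7, 7, 6, 6.
Put 36 m³ in container 1; 14 m³ remain.
Put 35 m³ in container 2; 15 m³ remain.
Put 31 m³ in container 3; 19 m³ remain.
Put 29 m³ in container 4; 21 m³ remain.
Put 28 m³ in container 5; 22 m³ remain.
Put 27 m³ in container 6; 23 m³ remain.
Put 13 m³ in container 1; 1 m³ remain.
Put 12 m³ in container 2; 3 m³ remain.
Put 7 m³ in container 3; 12 m³ remain.
Put 7 m³ in container 3; 5 m³ remain.
Put 6 m³ in container 4; 15 m³ remain.
Put 6 m³ in container 4; 9 m³ remain.
Final containers: [36,13] [35,12] [31,7,7] [29,6,6] [28] [27].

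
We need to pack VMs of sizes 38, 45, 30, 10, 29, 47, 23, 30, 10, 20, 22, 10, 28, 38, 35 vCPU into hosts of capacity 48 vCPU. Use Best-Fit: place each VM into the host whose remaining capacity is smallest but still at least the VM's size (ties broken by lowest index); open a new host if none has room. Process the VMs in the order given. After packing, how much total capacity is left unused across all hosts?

38 vCPU → host 1 (remaining 10 vCPU)
45 vCPU → host 2 (remaining 3 vCPU)
30 vCPU → host 3 (remaining 18 vCPU)
10 vCPU → host 1 (remaining 0 vCPU)
29 vCPU → host 4 (remaining 19 vCPU)
47 vCPU → host 5 (remaining 1 vCPU)
23 vCPU → host 6 (remaining 25 vCPU)
30 vCPU → host 7 (remaining 18 vCPU)
10 vCPU → host 3 (remaining 8 vCPU)
20 vCPU → host 6 (remaining 5 vCPU)
22 vCPU → host 8 (remaining 26 vCPU)
10 vCPU → host 7 (remaining 8 vCPU)
28 vCPU → host 9 (remaining 20 vCPU)
38 vCPU → host 10 (remaining 10 vCPU)
35 vCPU → host 11 (remaining 13 vCPU)
11 hosts × 48 vCPU = 528 vCPU; used 415 vCPU; unused 113 vCPU.

113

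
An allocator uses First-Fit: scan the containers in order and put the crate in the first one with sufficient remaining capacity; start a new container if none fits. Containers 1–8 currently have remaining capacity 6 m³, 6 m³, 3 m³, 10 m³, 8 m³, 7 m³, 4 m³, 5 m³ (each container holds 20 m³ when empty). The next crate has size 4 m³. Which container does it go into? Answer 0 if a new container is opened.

1

Containers with room: container 1 (6 m³), container 2 (6 m³), container 4 (10 m³), container 5 (8 m³), container 6 (7 m³), container 7 (4 m³), container 8 (5 m³).
The first with room is container 1.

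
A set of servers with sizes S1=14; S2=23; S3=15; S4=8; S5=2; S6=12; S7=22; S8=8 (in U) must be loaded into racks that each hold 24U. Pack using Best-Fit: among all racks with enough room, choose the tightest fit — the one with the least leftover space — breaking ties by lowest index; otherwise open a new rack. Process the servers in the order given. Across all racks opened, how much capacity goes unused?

16

rack 1: place S1 (14U), 10U left
rack 2: place S2 (23U), 1U left
rack 3: place S3 (15U), 9U left
rack 3: place S4 (8U), 1U left
rack 1: place S5 (2U), 8U left
rack 4: place S6 (12U), 12U left
rack 5: place S7 (22U), 2U left
rack 1: place S8 (8U), 0U left
5 racks × 24U = 120U; used 104U; unused 16U.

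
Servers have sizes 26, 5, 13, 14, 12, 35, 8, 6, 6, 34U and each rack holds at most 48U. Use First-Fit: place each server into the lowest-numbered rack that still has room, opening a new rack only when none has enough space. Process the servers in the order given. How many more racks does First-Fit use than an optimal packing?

First-Fit: [26,5,13] [14,12,8,6,6] [35] [34] → 4 racks.
Total size 159U; any packing needs at least ⌈159/48⌉ = 4 racks.
So 4 is already optimal.

0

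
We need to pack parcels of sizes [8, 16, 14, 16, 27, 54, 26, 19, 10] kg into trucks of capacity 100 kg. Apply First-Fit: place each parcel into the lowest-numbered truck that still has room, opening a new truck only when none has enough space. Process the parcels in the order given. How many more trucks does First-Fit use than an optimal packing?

0

First-Fit: [8,16,14,16,27,19] [54,26,10] → 2 trucks.
Total size 190 kg; any packing needs at least ⌈190/100⌉ = 2 trucks.
So 2 is already optimal.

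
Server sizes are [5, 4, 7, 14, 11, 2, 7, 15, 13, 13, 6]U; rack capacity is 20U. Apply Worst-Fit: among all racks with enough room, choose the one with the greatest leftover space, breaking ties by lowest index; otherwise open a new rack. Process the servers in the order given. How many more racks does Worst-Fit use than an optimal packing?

Worst-Fit: [5,4,7] [14] [11,2,7] [15] [13,6] [13] → 6 racks.
Total size 97U; any packing needs at least ⌈97/20⌉ = 5 racks.
An optimal packing achieves that bound: [15,5] [14,6] [13,7] [13,7] [11,4,2] → 5 racks.
Excess: 6 − 5 = 1.

1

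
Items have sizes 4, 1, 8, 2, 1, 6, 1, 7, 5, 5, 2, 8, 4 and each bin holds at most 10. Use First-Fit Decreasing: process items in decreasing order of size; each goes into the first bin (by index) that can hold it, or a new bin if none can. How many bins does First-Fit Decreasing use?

6

Sorted descending: 8, 8, 7, 6, 5, 5, 4, 4, 2, 2, 1, 1, 1.
8 → bin 1 (remaining 2)
8 → bin 2 (remaining 2)
7 → bin 3 (remaining 3)
6 → bin 4 (remaining 4)
5 → bin 5 (remaining 5)
5 → bin 5 (remaining 0)
4 → bin 4 (remaining 0)
4 → bin 6 (remaining 6)
2 → bin 1 (remaining 0)
2 → bin 2 (remaining 0)
1 → bin 3 (remaining 2)
1 → bin 3 (remaining 1)
1 → bin 3 (remaining 0)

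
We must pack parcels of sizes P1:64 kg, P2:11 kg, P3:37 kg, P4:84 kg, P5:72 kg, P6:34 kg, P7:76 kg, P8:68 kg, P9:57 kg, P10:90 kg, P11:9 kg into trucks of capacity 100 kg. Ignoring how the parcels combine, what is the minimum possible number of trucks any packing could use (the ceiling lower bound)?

7 trucks

Total size = 64 + 11 + 37 + 84 + 72 + 34 + 76 + 68 + 57 + 90 + 9 = 602 kg.
⌈602 / 100⌉ = 7.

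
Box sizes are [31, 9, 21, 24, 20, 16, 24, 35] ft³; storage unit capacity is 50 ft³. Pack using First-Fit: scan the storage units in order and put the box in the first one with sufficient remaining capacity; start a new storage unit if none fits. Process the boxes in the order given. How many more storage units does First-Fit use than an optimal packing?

1

First-Fit: [31,9] [21,24] [20,16] [24] [35] → 5 storage units.
Total size 180 ft³; any packing needs at least ⌈180/50⌉ = 4 storage units.
An optimal packing achieves that bound: [35,9] [31,16] [24,24] [21,20] → 4 storage units.
Excess: 5 − 4 = 1.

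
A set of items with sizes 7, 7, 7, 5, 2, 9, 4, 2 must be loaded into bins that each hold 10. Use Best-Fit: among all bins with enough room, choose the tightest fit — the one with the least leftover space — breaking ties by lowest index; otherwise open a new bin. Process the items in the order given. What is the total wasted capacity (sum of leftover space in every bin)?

7 → bin 1 (remaining 3)
7 → bin 2 (remaining 3)
7 → bin 3 (remaining 3)
5 → bin 4 (remaining 5)
2 → bin 1 (remaining 1)
9 → bin 5 (remaining 1)
4 → bin 4 (remaining 1)
2 → bin 2 (remaining 1)
5 bins × 10 = 50; used 43; unused 7.

7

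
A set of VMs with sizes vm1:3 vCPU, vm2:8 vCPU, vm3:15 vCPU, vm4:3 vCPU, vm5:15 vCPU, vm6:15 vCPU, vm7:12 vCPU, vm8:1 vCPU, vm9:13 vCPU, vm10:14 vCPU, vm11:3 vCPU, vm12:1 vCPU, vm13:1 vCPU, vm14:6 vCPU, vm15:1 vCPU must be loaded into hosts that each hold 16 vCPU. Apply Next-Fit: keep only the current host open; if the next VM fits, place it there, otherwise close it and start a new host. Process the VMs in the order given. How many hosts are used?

9

Put vm1 (3 vCPU) in host 1; 13 vCPU remain.
Put vm2 (8 vCPU) in host 1; 5 vCPU remain.
Put vm3 (15 vCPU) in host 2; 1 vCPU remain.
Put vm4 (3 vCPU) in host 3; 13 vCPU remain.
Put vm5 (15 vCPU) in host 4; 1 vCPU remain.
Put vm6 (15 vCPU) in host 5; 1 vCPU remain.
Put vm7 (12 vCPU) in host 6; 4 vCPU remain.
Put vm8 (1 vCPU) in host 6; 3 vCPU remain.
Put vm9 (13 vCPU) in host 7; 3 vCPU remain.
Put vm10 (14 vCPU) in host 8; 2 vCPU remain.
Put vm11 (3 vCPU) in host 9; 13 vCPU remain.
Put vm12 (1 vCPU) in host 9; 12 vCPU remain.
Put vm13 (1 vCPU) in host 9; 11 vCPU remain.
Put vm14 (6 vCPU) in host 9; 5 vCPU remain.
Put vm15 (1 vCPU) in host 9; 4 vCPU remain.
Final hosts: [3,8] [15] [3] [15] [15] [12,1] [13] [14] [3,1,1,6,1].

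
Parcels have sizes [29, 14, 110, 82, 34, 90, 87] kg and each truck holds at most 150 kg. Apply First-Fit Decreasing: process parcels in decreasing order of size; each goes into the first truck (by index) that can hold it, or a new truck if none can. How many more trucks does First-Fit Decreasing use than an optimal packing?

0

First-Fit Decreasing: [110,34] [90,29,14] [87] [82] → 4 trucks.
4 parcels exceed 75 kg (half the capacity), and no two of those can share a truck, so at least 4 trucks are needed.
So 4 is already optimal.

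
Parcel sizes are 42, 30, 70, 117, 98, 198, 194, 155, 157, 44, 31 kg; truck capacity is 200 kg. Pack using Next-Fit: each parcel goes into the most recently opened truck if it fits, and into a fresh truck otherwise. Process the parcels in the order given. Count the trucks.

8 trucks

42 kg → truck 1 (remaining 158 kg)
30 kg → truck 1 (remaining 128 kg)
70 kg → truck 1 (remaining 58 kg)
117 kg → truck 2 (remaining 83 kg)
98 kg → truck 3 (remaining 102 kg)
198 kg → truck 4 (remaining 2 kg)
194 kg → truck 5 (remaining 6 kg)
155 kg → truck 6 (remaining 45 kg)
157 kg → truck 7 (remaining 43 kg)
44 kg → truck 8 (remaining 156 kg)
31 kg → truck 8 (remaining 125 kg)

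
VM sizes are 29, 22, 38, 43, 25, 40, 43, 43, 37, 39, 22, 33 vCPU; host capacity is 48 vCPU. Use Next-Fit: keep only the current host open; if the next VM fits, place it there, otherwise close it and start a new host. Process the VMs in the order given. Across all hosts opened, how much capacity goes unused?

host 1: place 29 vCPU, 19 vCPU left
host 2: place 22 vCPU, 26 vCPU left
host 3: place 38 vCPU, 10 vCPU left
host 4: place 43 vCPU, 5 vCPU left
host 5: place 25 vCPU, 23 vCPU left
host 6: place 40 vCPU, 8 vCPU left
host 7: place 43 vCPU, 5 vCPU left
host 8: place 43 vCPU, 5 vCPU left
host 9: place 37 vCPU, 11 vCPU left
host 10: place 39 vCPU, 9 vCPU left
host 11: place 22 vCPU, 26 vCPU left
host 12: place 33 vCPU, 15 vCPU left
12 hosts × 48 vCPU = 576 vCPU; used 414 vCPU; unused 162 vCPU.

162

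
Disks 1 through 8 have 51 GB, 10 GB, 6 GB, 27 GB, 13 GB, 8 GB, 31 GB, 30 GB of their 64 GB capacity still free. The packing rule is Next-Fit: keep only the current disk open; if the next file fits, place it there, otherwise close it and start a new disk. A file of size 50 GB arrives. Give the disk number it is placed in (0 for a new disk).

Next-Fit only looks at disk 8, which has 30 GB free.
50 GB does not fit, so a new disk is opened.

0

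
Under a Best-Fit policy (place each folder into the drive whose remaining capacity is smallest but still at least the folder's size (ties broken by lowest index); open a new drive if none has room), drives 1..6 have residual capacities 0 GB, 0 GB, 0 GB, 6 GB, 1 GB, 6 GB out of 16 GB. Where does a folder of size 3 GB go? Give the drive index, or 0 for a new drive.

4

Drives with room: drive 4 (6 GB), drive 6 (6 GB).
Tightest fit is drive 4 with 6 GB free.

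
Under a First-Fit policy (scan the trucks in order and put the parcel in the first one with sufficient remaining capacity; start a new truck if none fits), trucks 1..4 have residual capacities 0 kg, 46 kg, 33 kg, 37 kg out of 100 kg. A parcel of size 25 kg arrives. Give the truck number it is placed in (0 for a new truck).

2

Trucks with room: truck 2 (46 kg), truck 3 (33 kg), truck 4 (37 kg).
The first with room is truck 2.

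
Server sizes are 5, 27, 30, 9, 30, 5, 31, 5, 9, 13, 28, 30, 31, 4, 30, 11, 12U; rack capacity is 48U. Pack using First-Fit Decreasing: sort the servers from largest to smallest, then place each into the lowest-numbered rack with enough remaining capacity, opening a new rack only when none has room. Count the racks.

Sorted descending: 31, 31, 30, 30, 30, 30, 28, 27, 13, 12, 11, 9, 9, 5, 5, 5, 4.
31U → rack 1 (remaining 17U)
31U → rack 2 (remaining 17U)
30U → rack 3 (remaining 18U)
30U → rack 4 (remaining 18U)
30U → rack 5 (remaining 18U)
30U → rack 6 (remaining 18U)
28U → rack 7 (remaining 20U)
27U → rack 8 (remaining 21U)
13U → rack 1 (remaining 4U)
12U → rack 2 (remaining 5U)
11U → rack 3 (remaining 7U)
9U → rack 4 (remaining 9U)
9U → rack 4 (remaining 0U)
5U → rack 2 (remaining 0U)
5U → rack 3 (remaining 2U)
5U → rack 5 (remaining 13U)
4U → rack 1 (remaining 0U)

8 racks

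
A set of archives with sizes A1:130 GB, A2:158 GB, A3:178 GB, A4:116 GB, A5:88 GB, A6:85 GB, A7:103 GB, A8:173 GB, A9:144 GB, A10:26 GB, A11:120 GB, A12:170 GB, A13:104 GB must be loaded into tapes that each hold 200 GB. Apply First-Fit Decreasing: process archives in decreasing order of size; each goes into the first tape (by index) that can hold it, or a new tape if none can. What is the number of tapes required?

10

Sorted descending: 178, 173, 170, 158, 144, 130, 120, 116, 104, 103, 88, 85, 26.
tape 1: place 178 GB, 22 GB left
tape 2: place 173 GB, 27 GB left
tape 3: place 170 GB, 30 GB left
tape 4: place 158 GB, 42 GB left
tape 5: place 144 GB, 56 GB left
tape 6: place 130 GB, 70 GB left
tape 7: place 120 GB, 80 GB left
tape 8: place 116 GB, 84 GB left
tape 9: place 104 GB, 96 GB left
tape 10: place 103 GB, 97 GB left
tape 9: place 88 GB, 8 GB left
tape 10: place 85 GB, 12 GB left
tape 2: place 26 GB, 1 GB left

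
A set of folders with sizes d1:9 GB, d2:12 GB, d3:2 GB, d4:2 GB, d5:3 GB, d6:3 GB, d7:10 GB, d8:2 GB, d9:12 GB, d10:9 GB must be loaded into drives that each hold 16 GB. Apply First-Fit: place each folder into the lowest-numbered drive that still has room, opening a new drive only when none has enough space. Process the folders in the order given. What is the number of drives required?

5 drives

drive 1: place d1 (9 GB), 7 GB left
drive 2: place d2 (12 GB), 4 GB left
drive 1: place d3 (2 GB), 5 GB left
drive 1: place d4 (2 GB), 3 GB left
drive 1: place d5 (3 GB), 0 GB left
drive 2: place d6 (3 GB), 1 GB left
drive 3: place d7 (10 GB), 6 GB left
drive 3: place d8 (2 GB), 4 GB left
drive 4: place d9 (12 GB), 4 GB left
drive 5: place d10 (9 GB), 7 GB left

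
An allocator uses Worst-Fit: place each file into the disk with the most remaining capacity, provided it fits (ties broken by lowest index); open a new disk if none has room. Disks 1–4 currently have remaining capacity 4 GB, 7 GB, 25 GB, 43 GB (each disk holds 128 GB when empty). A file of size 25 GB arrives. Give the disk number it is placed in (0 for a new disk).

4

Disks with room: disk 3 (25 GB), disk 4 (43 GB).
Most room is disk 4 with 43 GB free.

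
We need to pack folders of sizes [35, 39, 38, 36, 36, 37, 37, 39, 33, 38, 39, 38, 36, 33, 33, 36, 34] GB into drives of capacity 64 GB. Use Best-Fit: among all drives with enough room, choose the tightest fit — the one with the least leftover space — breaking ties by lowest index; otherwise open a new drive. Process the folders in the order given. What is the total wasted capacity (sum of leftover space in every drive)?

Put 35 GB in drive 1; 29 GB remain.
Put 39 GB in drive 2; 25 GB remain.
Put 38 GB in drive 3; 26 GB remain.
Put 36 GB in drive 4; 28 GB remain.
Put 36 GB in drive 5; 28 GB remain.
Put 37 GB in drive 6; 27 GB remain.
Put 37 GB in drive 7; 27 GB remain.
Put 39 GB in drive 8; 25 GB remain.
Put 33 GB in drive 9; 31 GB remain.
Put 38 GB in drive 10; 26 GB remain.
Put 39 GB in drive 11; 25 GB remain.
Put 38 GB in drive 12; 26 GB remain.
Put 36 GB in drive 13; 28 GB remain.
Put 33 GB in drive 14; 31 GB remain.
Put 33 GB in drive 15; 31 GB remain.
Put 36 GB in drive 16; 28 GB remain.
Put 34 GB in drive 17; 30 GB remain.
17 drives × 64 GB = 1088 GB; used 617 GB; unused 471 GB.

471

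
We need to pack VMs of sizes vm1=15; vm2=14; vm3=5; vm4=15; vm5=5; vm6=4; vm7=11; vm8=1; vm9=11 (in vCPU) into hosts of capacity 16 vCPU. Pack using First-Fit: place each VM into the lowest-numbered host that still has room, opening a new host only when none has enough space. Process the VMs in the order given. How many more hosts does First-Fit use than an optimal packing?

0

First-Fit: [15,1] [14] [5,5,4] [15] [11] [11] → 6 hosts.
Total size 81 vCPU; any packing needs at least ⌈81/16⌉ = 6 hosts.
So 6 is already optimal.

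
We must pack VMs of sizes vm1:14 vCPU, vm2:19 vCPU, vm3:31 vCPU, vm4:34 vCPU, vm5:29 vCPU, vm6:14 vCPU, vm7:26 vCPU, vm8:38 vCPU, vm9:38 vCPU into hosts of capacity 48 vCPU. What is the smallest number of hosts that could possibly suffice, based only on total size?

Total size = 14 + 19 + 31 + 34 + 29 + 14 + 26 + 38 + 38 = 243 vCPU.
⌈243 / 48⌉ = 6.

6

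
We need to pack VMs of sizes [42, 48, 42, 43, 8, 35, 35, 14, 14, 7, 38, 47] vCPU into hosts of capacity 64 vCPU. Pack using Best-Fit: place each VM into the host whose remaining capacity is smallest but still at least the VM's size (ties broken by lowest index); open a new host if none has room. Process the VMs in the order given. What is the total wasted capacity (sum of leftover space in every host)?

42 vCPU → host 1 (remaining 22 vCPU)
48 vCPU → host 2 (remaining 16 vCPU)
42 vCPU → host 3 (remaining 22 vCPU)
43 vCPU → host 4 (remaining 21 vCPU)
8 vCPU → host 2 (remaining 8 vCPU)
35 vCPU → host 5 (remaining 29 vCPU)
35 vCPU → host 6 (remaining 29 vCPU)
14 vCPU → host 4 (remaining 7 vCPU)
14 vCPU → host 1 (remaining 8 vCPU)
7 vCPU → host 4 (remaining 0 vCPU)
38 vCPU → host 7 (remaining 26 vCPU)
47 vCPU → host 8 (remaining 17 vCPU)
8 hosts × 64 vCPU = 512 vCPU; used 373 vCPU; unused 139 vCPU.

139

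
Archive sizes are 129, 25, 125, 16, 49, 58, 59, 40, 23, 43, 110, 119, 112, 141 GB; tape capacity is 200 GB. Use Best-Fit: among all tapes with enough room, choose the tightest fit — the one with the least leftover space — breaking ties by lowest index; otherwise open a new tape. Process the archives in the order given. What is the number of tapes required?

tape 1: place 129 GB, 71 GB left
tape 1: place 25 GB, 46 GB left
tape 2: place 125 GB, 75 GB left
tape 1: place 16 GB, 30 GB left
tape 2: place 49 GB, 26 GB left
tape 3: place 58 GB, 142 GB left
tape 3: place 59 GB, 83 GB left
tape 3: place 40 GB, 43 GB left
tape 2: place 23 GB, 3 GB left
tape 3: place 43 GB, 0 GB left
tape 4: place 110 GB, 90 GB left
tape 5: place 119 GB, 81 GB left
tape 6: place 112 GB, 88 GB left
tape 7: place 141 GB, 59 GB left

7 tapes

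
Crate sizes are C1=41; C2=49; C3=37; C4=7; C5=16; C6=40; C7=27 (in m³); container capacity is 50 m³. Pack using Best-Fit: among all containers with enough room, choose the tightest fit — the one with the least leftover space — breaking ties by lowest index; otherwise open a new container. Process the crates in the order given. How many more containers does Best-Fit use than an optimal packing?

0

Best-Fit: [41,7] [49] [37] [16,27] [40] → 5 containers.
Total size 217 m³; any packing needs at least ⌈217/50⌉ = 5 containers.
So 5 is already optimal.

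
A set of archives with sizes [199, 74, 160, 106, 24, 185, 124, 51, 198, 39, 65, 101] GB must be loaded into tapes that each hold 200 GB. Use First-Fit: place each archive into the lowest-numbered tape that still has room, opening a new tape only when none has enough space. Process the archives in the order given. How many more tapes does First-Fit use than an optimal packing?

First-Fit: [199] [74,106] [160,24] [185] [124,51] [198] [39,65] [101] → 8 tapes.
Total size 1326 GB; any packing needs at least ⌈1326/200⌉ = 7 tapes.
An optimal packing achieves that bound: [199] [198] [185] [160,39] [124,74] [106,65,24] [101,51] → 7 tapes.
Excess: 8 − 7 = 1.

1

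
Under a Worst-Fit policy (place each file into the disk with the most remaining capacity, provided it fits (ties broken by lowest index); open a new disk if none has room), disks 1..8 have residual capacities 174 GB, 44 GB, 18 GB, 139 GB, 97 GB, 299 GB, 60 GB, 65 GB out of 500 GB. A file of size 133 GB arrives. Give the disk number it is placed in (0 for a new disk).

6

Disks with room: disk 1 (174 GB), disk 4 (139 GB), disk 6 (299 GB).
Most room is disk 6 with 299 GB free.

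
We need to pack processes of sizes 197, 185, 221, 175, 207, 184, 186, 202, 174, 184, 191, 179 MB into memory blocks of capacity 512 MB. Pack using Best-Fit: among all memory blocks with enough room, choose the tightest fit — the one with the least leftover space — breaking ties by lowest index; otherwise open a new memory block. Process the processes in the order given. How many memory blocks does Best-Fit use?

197 MB → memory block 1 (remaining 315 MB)
185 MB → memory block 1 (remaining 130 MB)
221 MB → memory block 2 (remaining 291 MB)
175 MB → memory block 2 (remaining 116 MB)
207 MB → memory block 3 (remaining 305 MB)
184 MB → memory block 3 (remaining 121 MB)
186 MB → memory block 4 (remaining 326 MB)
202 MB → memory block 4 (remaining 124 MB)
174 MB → memory block 5 (remaining 338 MB)
184 MB → memory block 5 (remaining 154 MB)
191 MB → memory block 6 (remaining 321 MB)
179 MB → memory block 6 (remaining 142 MB)

6 memory blocks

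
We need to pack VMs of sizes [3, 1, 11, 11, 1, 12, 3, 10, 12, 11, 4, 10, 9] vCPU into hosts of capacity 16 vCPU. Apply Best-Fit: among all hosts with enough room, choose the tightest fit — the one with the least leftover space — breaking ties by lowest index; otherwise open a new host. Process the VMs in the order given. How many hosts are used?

Put 3 vCPU in host 1; 13 vCPU remain.
Put 1 vCPU in host 1; 12 vCPU remain.
Put 11 vCPU in host 1; 1 vCPU remain.
Put 11 vCPU in host 2; 5 vCPU remain.
Put 1 vCPU in host 1; 0 vCPU remain.
Put 12 vCPU in host 3; 4 vCPU remain.
Put 3 vCPU in host 3; 1 vCPU remain.
Put 10 vCPU in host 4; 6 vCPU remain.
Put 12 vCPU in host 5; 4 vCPU remain.
Put 11 vCPU in host 6; 5 vCPU remain.
Put 4 vCPU in host 5; 0 vCPU remain.
Put 10 vCPU in host 7; 6 vCPU remain.
Put 9 vCPU in host 8; 7 vCPU remain.

8 hosts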